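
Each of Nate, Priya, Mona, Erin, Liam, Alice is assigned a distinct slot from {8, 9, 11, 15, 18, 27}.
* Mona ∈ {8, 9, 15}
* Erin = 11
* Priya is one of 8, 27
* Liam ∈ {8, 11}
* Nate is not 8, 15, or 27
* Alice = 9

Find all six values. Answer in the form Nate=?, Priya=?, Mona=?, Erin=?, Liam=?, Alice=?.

Nate=18, Priya=27, Mona=15, Erin=11, Liam=8, Alice=9

Erin must be 11 (only option left). Eliminate 11 elsewhere: Nate, Liam.
That leaves Liam = 8. Remove 8 from Priya, Mona.
That leaves Alice = 9. Strike 9 from Nate, Mona.
Nate has just one choice, so Nate = 18.
Priya has just one choice, so Priya = 27.
Mona's domain is down to {15}, so Mona = 15.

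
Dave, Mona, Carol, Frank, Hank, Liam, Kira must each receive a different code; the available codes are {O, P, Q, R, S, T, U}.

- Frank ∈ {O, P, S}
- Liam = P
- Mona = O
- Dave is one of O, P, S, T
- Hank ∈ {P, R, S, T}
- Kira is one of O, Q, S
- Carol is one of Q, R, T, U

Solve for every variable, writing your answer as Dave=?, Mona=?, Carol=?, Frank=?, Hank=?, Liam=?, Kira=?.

Dave=T, Mona=O, Carol=U, Frank=S, Hank=R, Liam=P, Kira=Q

Mona has just one choice, so Mona = O. Remove O from Dave, Frank, Kira.
Liam has just one choice, so Liam = P. Eliminate P elsewhere: Dave, Frank, Hank.
That leaves Frank = S. Strike S from Dave, Hank, Kira.
Kira must be Q (only option left). Strike Q from Carol.
Dave must be T (only option left). Remove T from Carol, Hank.
Hank's domain is down to {R}, so Hank = R. Strike R from Carol.
Carol must be U (only option left).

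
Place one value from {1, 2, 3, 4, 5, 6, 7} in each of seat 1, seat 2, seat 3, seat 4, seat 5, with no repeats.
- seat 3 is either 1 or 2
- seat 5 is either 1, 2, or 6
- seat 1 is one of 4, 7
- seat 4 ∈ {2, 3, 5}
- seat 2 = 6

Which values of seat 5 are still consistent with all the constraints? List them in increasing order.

1, 2

seat 2 must be 6 (only option left). Strike 6 from seat 5.
seat 3 and seat 5 between them cover only {1, 2} — a naked pair. Remove those values from seat 4.
No further eliminations apply; seat 5 can still be any of 1, 2.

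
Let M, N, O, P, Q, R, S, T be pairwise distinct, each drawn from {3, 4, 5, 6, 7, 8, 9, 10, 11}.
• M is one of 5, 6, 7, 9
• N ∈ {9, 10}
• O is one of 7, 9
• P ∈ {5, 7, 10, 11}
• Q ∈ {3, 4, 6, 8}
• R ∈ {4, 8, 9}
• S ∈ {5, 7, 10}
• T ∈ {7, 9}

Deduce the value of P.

The 2 variables O and T are confined to {7, 9}, which locks those values in; drop them from M, N, P, R, S.
N's domain is down to {10}, so N = 10. So P, S can't be 10.
S must be 5 (only option left). Eliminate 5 elsewhere: M, P.
So P = 11.

11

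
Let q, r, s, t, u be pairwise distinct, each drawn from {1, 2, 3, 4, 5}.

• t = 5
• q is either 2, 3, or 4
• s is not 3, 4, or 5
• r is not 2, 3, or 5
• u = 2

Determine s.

1

t must be 5 (only option left).
u's domain is down to {2}, so u = 2. So q, s can't be 2.
So s = 1.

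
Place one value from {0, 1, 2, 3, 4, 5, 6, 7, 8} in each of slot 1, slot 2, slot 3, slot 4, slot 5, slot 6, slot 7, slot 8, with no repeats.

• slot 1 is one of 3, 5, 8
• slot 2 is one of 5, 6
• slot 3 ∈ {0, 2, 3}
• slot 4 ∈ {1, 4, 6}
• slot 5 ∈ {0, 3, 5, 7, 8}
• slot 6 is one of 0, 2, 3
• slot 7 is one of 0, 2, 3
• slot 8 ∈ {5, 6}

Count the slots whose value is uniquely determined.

The 2 variables slot 2 and slot 8 are confined to {5, 6}, which locks those values in; drop them from slot 1, slot 4, slot 5.
slot 3, slot 6, slot 7 share exactly the 3 values {0, 2, 3}; by pigeonhole those values go to them, so strike 0, 2, 3 from slot 1, slot 5.
That leaves slot 1 = 8. Eliminate 8 elsewhere: slot 5.
slot 5 has just one choice, so slot 5 = 7.
Determined: slot 1=8, slot 5=7. The other slots each still have more than one consistent value. That makes 2.

2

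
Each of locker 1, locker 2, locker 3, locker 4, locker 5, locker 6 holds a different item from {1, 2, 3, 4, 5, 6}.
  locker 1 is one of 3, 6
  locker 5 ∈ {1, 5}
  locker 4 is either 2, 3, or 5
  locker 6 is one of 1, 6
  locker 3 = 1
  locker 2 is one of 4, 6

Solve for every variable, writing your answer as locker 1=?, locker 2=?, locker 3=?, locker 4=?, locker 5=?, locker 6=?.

locker 1=3, locker 2=4, locker 3=1, locker 4=2, locker 5=5, locker 6=6

locker 3 has just one choice, so locker 3 = 1. Strike 1 from locker 5, locker 6.
locker 5's domain is down to {5}, so locker 5 = 5. Eliminate 5 elsewhere: locker 4.
locker 6 has just one choice, so locker 6 = 6. Eliminate 6 elsewhere: locker 1, locker 2.
That leaves locker 1 = 3. Strike 3 from locker 4.
That leaves locker 2 = 4.
locker 4's domain is down to {2}, so locker 4 = 2.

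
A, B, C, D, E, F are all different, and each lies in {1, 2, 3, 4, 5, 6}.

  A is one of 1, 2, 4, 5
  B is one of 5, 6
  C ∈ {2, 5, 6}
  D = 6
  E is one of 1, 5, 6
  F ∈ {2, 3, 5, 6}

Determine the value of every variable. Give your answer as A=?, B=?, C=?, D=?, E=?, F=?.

D must be 6 (only option left). Remove 6 from B, C, E, F.
That leaves B = 5. Strike 5 from A, C, E, F.
C's domain is down to {2}, so C = 2. Remove 2 from A, F.
E's domain is down to {1}, so E = 1. Eliminate 1 elsewhere: A.
That leaves F = 3.
A must be 4 (only option left).

A=4, B=5, C=2, D=6, E=1, F=3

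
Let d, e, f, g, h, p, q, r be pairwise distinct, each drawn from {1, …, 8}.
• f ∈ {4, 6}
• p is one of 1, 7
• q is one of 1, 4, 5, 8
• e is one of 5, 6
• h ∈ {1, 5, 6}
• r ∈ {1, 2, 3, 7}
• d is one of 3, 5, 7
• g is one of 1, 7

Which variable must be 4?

f

The 8 variables together cover exactly {1, 2, 3, 4, 5, 6, 7, 8} — 8 values for 8 variables — and 2 appears only in r's list, so r = 2.
The 7 still-open variables draw from only 7 values {1, 3, 4, 5, 6, 7, 8}, so each is used; only d can be 3, hence d = 3.
The 6 still-open variables draw from only 6 values {1, 4, 5, 6, 7, 8}, so each is used; only q can be 8, hence q = 8.
The 5 still-open variables draw from only 5 values {1, 4, 5, 6, 7}, so each is used; only f can be 4, hence f = 4.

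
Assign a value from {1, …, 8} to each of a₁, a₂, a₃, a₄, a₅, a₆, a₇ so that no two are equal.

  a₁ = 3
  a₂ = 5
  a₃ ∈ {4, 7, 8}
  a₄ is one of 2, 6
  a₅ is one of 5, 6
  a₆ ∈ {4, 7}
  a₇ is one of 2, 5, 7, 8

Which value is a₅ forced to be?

6

a₁'s domain is down to {3}, so a₁ = 3.
That leaves a₂ = 5. So a₅, a₇ can't be 5.
So a₅ = 6.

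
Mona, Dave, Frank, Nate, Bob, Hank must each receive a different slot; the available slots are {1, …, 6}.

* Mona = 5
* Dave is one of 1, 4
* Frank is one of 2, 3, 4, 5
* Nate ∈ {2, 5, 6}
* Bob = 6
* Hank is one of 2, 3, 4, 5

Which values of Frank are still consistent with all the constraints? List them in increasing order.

3, 4

Mona must be 5 (only option left). So Frank, Nate, Hank can't be 5.
Bob has just one choice, so Bob = 6. Remove 6 from Nate.
That leaves Nate = 2. Remove 2 from Frank, Hank.
Among the 3 still-open variables, 1 fits only Dave (and all 3 values in {1, 3, 4} must be used), so Dave = 1.
No further eliminations apply; Frank can still be any of 3, 4.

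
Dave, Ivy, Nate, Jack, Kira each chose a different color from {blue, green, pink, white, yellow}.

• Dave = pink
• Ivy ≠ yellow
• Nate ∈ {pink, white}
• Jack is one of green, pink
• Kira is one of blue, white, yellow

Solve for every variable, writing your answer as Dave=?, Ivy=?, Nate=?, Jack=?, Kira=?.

Dave has just one choice, so Dave = pink. Remove pink from Ivy, Nate, Jack.
Nate's domain is down to {white}, so Nate = white. So Ivy, Kira can't be white.
Jack must be green (only option left). Strike green from Ivy.
Ivy must be blue (only option left). Eliminate blue elsewhere: Kira.
That leaves Kira = yellow.

Dave=pink, Ivy=blue, Nate=white, Jack=green, Kira=yellow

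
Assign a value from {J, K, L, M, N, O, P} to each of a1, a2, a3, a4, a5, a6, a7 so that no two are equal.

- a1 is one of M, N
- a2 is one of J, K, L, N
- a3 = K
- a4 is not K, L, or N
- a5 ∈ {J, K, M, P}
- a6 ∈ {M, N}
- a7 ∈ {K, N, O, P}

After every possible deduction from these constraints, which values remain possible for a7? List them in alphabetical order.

O, P

a3's domain is down to {K}, so a3 = K. Strike K from a2, a5, a7.
Among the 6 still-open variables, L fits only a2 (and all 6 values in {J, L, M, N, O, P} must be used), so a2 = L.
The 2 variables a1 and a6 are confined to {M, N}, which locks those values in; drop them from a4, a5, a7.
No further eliminations apply; a7 can still be any of O, P.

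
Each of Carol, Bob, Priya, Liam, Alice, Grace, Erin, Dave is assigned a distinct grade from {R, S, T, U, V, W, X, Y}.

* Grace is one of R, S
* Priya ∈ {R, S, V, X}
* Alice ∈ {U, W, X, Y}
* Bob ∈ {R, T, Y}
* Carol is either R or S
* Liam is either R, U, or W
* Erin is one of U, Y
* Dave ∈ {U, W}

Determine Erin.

The 8 variables together cover exactly {R, S, T, U, V, W, X, Y} — 8 values for 8 variables — and T appears only in Bob's list, so Bob = T.
The 7 still-open variables together cover exactly {R, S, U, V, W, X, Y} — 7 values for 7 variables — and V appears only in Priya's list, so Priya = V.
Among the 6 still-open variables, X fits only Alice (and all 6 values in {R, S, U, W, X, Y} must be used), so Alice = X.
The 5 still-open variables together cover exactly {R, S, U, W, Y} — 5 values for 5 variables — and Y appears only in Erin's list, so Erin = Y.

Y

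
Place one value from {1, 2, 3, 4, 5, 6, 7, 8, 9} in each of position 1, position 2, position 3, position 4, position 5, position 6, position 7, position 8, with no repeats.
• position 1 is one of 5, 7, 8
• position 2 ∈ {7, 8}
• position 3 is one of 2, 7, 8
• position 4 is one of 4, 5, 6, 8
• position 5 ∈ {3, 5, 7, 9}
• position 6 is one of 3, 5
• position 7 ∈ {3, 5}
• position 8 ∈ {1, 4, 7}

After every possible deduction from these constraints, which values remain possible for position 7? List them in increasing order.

position 6 and position 7 between them cover only {3, 5} — a naked pair. Remove those values from position 1, position 4, position 5.
position 1 and position 2 share exactly the 2 values {7, 8}; by pigeonhole those values go to them, so strike 7, 8 from position 3, position 4, position 5, position 8.
position 3 must be 2 (only option left).
position 5 has just one choice, so position 5 = 9.
No further eliminations apply; position 7 can still be any of 3, 5.

3, 5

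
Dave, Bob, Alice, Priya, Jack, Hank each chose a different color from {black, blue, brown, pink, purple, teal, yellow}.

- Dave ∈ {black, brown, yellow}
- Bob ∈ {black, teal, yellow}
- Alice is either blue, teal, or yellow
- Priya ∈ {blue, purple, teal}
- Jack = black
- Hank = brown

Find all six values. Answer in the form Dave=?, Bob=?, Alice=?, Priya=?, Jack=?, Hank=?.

Dave=yellow, Bob=teal, Alice=blue, Priya=purple, Jack=black, Hank=brown

Jack's domain is down to {black}, so Jack = black. Remove black from Dave, Bob.
Hank has just one choice, so Hank = brown. Remove brown from Dave.
That leaves Dave = yellow. Strike yellow from Bob, Alice.
Bob's domain is down to {teal}, so Bob = teal. Remove teal from Alice, Priya.
Alice must be blue (only option left). Eliminate blue elsewhere: Priya.
Priya must be purple (only option left).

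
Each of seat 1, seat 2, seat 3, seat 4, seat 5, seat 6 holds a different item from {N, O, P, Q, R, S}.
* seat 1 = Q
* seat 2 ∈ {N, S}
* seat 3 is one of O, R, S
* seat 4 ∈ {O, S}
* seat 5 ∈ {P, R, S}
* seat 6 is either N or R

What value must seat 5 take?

seat 1 has just one choice, so seat 1 = Q.
The 5 still-open variables draw from only 5 values {N, O, P, R, S}, so each is used; only seat 5 can be P, hence seat 5 = P.

P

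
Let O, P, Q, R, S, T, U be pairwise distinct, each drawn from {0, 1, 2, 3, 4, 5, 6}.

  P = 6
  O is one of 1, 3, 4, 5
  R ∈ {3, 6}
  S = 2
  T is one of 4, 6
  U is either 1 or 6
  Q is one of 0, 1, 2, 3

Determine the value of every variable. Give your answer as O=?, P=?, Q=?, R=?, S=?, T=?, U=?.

O=5, P=6, Q=0, R=3, S=2, T=4, U=1

P must be 6 (only option left). Strike 6 from R, T, U.
That leaves R = 3. Eliminate 3 elsewhere: O, Q.
S must be 2 (only option left). Remove 2 from Q.
T's domain is down to {4}, so T = 4. Strike 4 from O.
U's domain is down to {1}, so U = 1. Remove 1 from O, Q.
O must be 5 (only option left).
That leaves Q = 0.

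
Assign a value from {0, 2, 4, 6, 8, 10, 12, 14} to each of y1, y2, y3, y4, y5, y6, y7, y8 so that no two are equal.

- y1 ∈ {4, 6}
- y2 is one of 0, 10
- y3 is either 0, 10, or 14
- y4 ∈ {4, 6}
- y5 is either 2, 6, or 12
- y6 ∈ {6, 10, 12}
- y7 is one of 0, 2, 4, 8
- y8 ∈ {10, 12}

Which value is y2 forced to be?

0

Among the 8 variables, 8 fits only y7 (and all 8 values in {0, 2, 4, 6, 8, 10, 12, 14} must be used), so y7 = 8.
The 7 still-open variables draw from only 7 values {0, 2, 4, 6, 10, 12, 14}, so each is used; only y5 can be 2, hence y5 = 2.
The 6 still-open variables together cover exactly {0, 4, 6, 10, 12, 14} — 6 values for 6 variables — and 14 appears only in y3's list, so y3 = 14.
The 5 still-open variables draw from only 5 values {0, 4, 6, 10, 12}, so each is used; only y2 can be 0, hence y2 = 0.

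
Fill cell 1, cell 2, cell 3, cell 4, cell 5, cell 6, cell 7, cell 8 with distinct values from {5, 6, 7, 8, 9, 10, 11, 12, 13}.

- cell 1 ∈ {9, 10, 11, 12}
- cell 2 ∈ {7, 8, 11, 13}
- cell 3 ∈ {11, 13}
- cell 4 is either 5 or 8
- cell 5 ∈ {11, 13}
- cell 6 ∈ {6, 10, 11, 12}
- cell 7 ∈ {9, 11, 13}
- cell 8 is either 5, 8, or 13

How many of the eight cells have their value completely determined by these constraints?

2

cell 3 and cell 5 share exactly the 2 values {11, 13}; by pigeonhole those values go to them, so strike 11, 13 from cell 1, cell 2, cell 6, cell 7, cell 8.
cell 7 must be 9 (only option left). Eliminate 9 elsewhere: cell 1.
The 2 variables cell 4 and cell 8 are confined to {5, 8}, which locks those values in; drop them from cell 2.
That leaves cell 2 = 7.
Determined: cell 2=7, cell 7=9. The other cells each still have more than one consistent value. That makes 2.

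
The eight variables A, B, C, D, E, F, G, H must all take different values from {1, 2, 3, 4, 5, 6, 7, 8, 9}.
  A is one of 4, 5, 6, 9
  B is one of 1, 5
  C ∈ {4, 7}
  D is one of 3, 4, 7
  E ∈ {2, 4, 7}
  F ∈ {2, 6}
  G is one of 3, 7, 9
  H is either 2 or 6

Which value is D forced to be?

3

Among the 8 variables, 1 fits only B (and all 8 values in {1, 2, 3, 4, 5, 6, 7, 9} must be used), so B = 1.
The 7 still-open variables together cover exactly {2, 3, 4, 5, 6, 7, 9} — 7 values for 7 variables — and 5 appears only in A's list, so A = 5.
The 6 still-open variables draw from only 6 values {2, 3, 4, 6, 7, 9}, so each is used; only G can be 9, hence G = 9.
The 5 still-open variables draw from only 5 values {2, 3, 4, 6, 7}, so each is used; only D can be 3, hence D = 3.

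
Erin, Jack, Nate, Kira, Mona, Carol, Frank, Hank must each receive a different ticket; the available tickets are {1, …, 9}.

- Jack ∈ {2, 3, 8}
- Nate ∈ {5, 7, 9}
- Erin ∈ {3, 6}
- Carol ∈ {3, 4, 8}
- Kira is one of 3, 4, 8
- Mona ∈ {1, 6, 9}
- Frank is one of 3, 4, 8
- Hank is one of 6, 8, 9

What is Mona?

Kira, Carol, Frank between them cover only {3, 4, 8} — a naked triple. Remove those values from Erin, Jack, Hank.
That leaves Erin = 6. So Mona, Hank can't be 6.
That leaves Jack = 2.
Hank's domain is down to {9}, so Hank = 9. Remove 9 from Nate, Mona.
So Mona = 1.

1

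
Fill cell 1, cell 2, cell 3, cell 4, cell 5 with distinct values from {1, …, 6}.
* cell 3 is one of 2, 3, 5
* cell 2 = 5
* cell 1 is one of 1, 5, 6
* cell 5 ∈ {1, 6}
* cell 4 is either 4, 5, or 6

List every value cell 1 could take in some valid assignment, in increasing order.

1, 6

cell 2 has just one choice, so cell 2 = 5. So cell 1, cell 3, cell 4 can't be 5.
cell 1 and cell 5 share exactly the 2 values {1, 6}; by pigeonhole those values go to them, so strike 1, 6 from cell 4.
cell 4 must be 4 (only option left).
No further eliminations apply; cell 1 can still be any of 1, 6.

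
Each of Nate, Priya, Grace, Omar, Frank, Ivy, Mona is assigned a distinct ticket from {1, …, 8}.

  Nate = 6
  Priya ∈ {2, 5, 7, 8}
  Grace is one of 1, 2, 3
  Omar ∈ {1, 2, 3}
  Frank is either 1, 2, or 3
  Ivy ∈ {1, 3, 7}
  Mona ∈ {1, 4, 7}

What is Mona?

4

Nate's domain is down to {6}, so Nate = 6.
Grace, Omar, Frank share exactly the 3 values {1, 2, 3}; by pigeonhole those values go to them, so strike 1, 2, 3 from Priya, Ivy, Mona.
Ivy's domain is down to {7}, so Ivy = 7. Eliminate 7 elsewhere: Priya, Mona.
So Mona = 4.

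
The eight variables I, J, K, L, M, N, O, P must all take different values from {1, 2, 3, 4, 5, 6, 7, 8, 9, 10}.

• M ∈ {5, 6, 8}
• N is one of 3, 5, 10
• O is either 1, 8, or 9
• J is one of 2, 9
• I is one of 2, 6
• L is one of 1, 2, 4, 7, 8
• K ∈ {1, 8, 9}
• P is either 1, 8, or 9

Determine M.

5

K, O, P between them cover only {1, 8, 9} — a naked triple. Remove those values from J, L, M.
That leaves J = 2. Strike 2 from I, L.
I's domain is down to {6}, so I = 6. Eliminate 6 elsewhere: M.
So M = 5.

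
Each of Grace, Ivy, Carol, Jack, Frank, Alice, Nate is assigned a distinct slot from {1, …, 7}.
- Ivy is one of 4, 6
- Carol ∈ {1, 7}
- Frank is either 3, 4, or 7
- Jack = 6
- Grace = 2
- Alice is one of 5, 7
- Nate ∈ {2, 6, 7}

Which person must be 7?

Nate

Grace must be 2 (only option left). Strike 2 from Nate.
Jack's domain is down to {6}, so Jack = 6. Remove 6 from Ivy, Nate.
So 7 goes to Nate.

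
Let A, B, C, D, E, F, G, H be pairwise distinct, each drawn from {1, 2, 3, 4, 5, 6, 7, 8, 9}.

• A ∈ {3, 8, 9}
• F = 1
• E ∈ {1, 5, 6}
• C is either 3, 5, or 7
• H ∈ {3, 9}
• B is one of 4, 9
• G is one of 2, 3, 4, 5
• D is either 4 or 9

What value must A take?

F has just one choice, so F = 1. Strike 1 from E.
The 2 variables B and D are confined to {4, 9}, which locks those values in; drop them from A, G, H.
H has just one choice, so H = 3. Remove 3 from A, C, G.
So A = 8.

8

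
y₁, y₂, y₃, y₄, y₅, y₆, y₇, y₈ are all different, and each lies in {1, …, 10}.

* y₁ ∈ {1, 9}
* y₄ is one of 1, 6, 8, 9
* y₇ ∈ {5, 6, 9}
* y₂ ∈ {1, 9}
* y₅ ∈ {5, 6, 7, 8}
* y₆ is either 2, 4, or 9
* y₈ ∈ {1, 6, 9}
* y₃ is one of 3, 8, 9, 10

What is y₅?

7

y₁ and y₂ share exactly the 2 values {1, 9}; by pigeonhole those values go to them, so strike 1, 9 from y₃, y₄, y₆, y₇, y₈.
y₈ must be 6 (only option left). So y₄, y₅, y₇ can't be 6.
y₄'s domain is down to {8}, so y₄ = 8. Remove 8 from y₃, y₅.
That leaves y₇ = 5. So y₅ can't be 5.
So y₅ = 7.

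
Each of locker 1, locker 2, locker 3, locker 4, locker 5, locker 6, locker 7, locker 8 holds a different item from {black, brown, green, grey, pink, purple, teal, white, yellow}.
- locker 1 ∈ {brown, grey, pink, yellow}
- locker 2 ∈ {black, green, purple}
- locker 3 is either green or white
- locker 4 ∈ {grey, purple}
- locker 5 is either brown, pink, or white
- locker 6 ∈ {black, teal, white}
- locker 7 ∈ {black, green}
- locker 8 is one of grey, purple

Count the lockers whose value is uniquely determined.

The 2 variables locker 4 and locker 8 are confined to {grey, purple}, which locks those values in; drop them from locker 1, locker 2.
The 2 variables locker 2 and locker 7 are confined to {black, green}, which locks those values in; drop them from locker 3, locker 6.
That leaves locker 3 = white. Strike white from locker 5, locker 6.
locker 6 must be teal (only option left).
Determined: locker 3=white, locker 6=teal. The other lockers each still have more than one consistent value. That makes 2.

2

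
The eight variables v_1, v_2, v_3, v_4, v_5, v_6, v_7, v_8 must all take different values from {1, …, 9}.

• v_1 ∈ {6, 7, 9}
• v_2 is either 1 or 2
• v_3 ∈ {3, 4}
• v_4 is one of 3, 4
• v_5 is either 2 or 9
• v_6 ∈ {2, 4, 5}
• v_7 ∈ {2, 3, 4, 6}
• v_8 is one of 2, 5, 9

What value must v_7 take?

The 8 variables draw from only 8 values {1, 2, 3, 4, 5, 6, 7, 9}, so each is used; only v_2 can be 1, hence v_2 = 1.
The 7 still-open variables draw from only 7 values {2, 3, 4, 5, 6, 7, 9}, so each is used; only v_1 can be 7, hence v_1 = 7.
The 6 still-open variables together cover exactly {2, 3, 4, 5, 6, 9} — 6 values for 6 variables — and 6 appears only in v_7's list, so v_7 = 6.

6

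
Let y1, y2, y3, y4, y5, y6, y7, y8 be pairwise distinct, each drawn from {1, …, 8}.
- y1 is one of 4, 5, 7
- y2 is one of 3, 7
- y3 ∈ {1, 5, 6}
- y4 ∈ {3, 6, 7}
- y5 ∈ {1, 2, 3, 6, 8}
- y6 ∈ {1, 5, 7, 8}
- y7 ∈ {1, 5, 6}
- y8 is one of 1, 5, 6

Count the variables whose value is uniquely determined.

3

The 8 variables draw from only 8 values {1, 2, 3, 4, 5, 6, 7, 8}, so each is used; only y5 can be 2, hence y5 = 2.
Among the 7 still-open variables, 4 fits only y1 (and all 7 values in {1, 3, 4, 5, 6, 7, 8} must be used), so y1 = 4.
The 6 still-open variables together cover exactly {1, 3, 5, 6, 7, 8} — 6 values for 6 variables — and 8 appears only in y6's list, so y6 = 8.
y3, y7, y8 share exactly the 3 values {1, 5, 6}; by pigeonhole those values go to them, so strike 1, 5, 6 from y4.
Determined: y1=4, y5=2, y6=8. The other variables each still have more than one consistent value. That makes 3.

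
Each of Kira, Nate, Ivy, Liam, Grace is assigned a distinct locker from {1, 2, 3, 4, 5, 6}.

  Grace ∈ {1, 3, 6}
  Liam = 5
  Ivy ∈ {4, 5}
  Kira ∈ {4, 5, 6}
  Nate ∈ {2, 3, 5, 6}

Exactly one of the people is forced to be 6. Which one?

Kira

Liam's domain is down to {5}, so Liam = 5. So Kira, Nate, Ivy can't be 5.
Ivy must be 4 (only option left). Remove 4 from Kira.
So 6 goes to Kira.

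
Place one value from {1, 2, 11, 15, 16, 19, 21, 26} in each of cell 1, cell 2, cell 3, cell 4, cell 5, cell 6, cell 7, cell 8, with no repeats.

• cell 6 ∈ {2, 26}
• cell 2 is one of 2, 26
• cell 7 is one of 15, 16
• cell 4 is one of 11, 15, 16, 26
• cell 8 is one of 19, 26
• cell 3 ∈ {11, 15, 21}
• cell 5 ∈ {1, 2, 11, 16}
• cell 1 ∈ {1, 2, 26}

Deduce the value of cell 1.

Among the 8 variables, 19 fits only cell 8 (and all 8 values in {1, 2, 11, 15, 16, 19, 21, 26} must be used), so cell 8 = 19.
The 7 still-open variables together cover exactly {1, 2, 11, 15, 16, 21, 26} — 7 values for 7 variables — and 21 appears only in cell 3's list, so cell 3 = 21.
The 2 variables cell 2 and cell 6 are confined to {2, 26}, which locks those values in; drop them from cell 1, cell 4, cell 5.
So cell 1 = 1.

1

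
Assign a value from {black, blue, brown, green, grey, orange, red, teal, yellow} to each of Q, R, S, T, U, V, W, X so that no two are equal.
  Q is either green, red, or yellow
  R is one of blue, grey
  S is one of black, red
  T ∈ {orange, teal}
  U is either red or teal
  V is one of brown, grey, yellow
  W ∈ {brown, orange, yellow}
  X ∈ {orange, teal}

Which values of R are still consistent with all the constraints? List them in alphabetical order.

blue, grey

T and X share exactly the 2 values {orange, teal}; by pigeonhole those values go to them, so strike orange, teal from U, W.
U's domain is down to {red}, so U = red. Strike red from Q, S.
S has just one choice, so S = black.
No further eliminations apply; R can still be any of blue, grey.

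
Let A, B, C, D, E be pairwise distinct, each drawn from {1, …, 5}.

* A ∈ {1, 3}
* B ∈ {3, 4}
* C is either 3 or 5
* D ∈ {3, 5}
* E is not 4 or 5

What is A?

Among the 5 variables, 2 fits only E (and all 5 values in {1, 2, 3, 4, 5} must be used), so E = 2.
The 4 still-open variables draw from only 4 values {1, 3, 4, 5}, so each is used; only A can be 1, hence A = 1.

1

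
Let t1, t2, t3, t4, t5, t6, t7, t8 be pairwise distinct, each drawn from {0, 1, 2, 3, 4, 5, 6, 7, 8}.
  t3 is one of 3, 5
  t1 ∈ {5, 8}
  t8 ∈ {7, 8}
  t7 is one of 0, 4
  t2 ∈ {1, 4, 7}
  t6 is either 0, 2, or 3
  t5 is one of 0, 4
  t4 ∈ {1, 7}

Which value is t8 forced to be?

8

The 8 variables together cover exactly {0, 1, 2, 3, 4, 5, 7, 8} — 8 values for 8 variables — and 2 appears only in t6's list, so t6 = 2.
Among the 7 still-open variables, 3 fits only t3 (and all 7 values in {0, 1, 3, 4, 5, 7, 8} must be used), so t3 = 3.
Among the 6 still-open variables, 5 fits only t1 (and all 6 values in {0, 1, 4, 5, 7, 8} must be used), so t1 = 5.
Among the 5 still-open variables, 8 fits only t8 (and all 5 values in {0, 1, 4, 7, 8} must be used), so t8 = 8.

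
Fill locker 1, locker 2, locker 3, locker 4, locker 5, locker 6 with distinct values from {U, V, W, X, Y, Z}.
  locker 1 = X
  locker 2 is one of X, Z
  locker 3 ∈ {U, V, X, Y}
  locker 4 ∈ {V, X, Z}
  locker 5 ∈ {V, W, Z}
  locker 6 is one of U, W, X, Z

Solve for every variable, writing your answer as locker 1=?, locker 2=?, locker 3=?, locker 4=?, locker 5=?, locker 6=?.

locker 1=X, locker 2=Z, locker 3=Y, locker 4=V, locker 5=W, locker 6=U

locker 1 has just one choice, so locker 1 = X. Eliminate X elsewhere: locker 2, locker 3, locker 4, locker 6.
locker 2's domain is down to {Z}, so locker 2 = Z. So locker 4, locker 5, locker 6 can't be Z.
locker 4 must be V (only option left). Eliminate V elsewhere: locker 3, locker 5.
locker 5 has just one choice, so locker 5 = W. Remove W from locker 6.
locker 6's domain is down to {U}, so locker 6 = U. Remove U from locker 3.
That leaves locker 3 = Y.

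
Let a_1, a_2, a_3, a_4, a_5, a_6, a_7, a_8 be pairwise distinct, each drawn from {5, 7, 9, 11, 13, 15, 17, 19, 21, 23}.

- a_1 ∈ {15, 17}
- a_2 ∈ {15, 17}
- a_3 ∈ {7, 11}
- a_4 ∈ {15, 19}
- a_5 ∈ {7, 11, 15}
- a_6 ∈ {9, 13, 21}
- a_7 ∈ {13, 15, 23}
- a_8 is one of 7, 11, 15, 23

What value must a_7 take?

The 2 variables a_1 and a_2 are confined to {15, 17}, which locks those values in; drop them from a_4, a_5, a_7, a_8.
That leaves a_4 = 19.
The 2 variables a_3 and a_5 are confined to {7, 11}, which locks those values in; drop them from a_8.
a_8's domain is down to {23}, so a_8 = 23. Eliminate 23 elsewhere: a_7.
So a_7 = 13.

13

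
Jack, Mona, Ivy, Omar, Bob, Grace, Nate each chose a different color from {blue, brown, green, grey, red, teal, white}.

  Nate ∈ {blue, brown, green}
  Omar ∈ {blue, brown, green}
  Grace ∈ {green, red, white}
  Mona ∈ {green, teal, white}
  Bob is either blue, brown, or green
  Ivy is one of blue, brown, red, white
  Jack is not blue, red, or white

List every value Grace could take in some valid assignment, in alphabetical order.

The 7 variables together cover exactly {blue, brown, green, grey, red, teal, white} — 7 values for 7 variables — and grey appears only in Jack's list, so Jack = grey.
The 6 still-open variables draw from only 6 values {blue, brown, green, red, teal, white}, so each is used; only Mona can be teal, hence Mona = teal.
Omar, Bob, Nate share exactly the 3 values {blue, brown, green}; by pigeonhole those values go to them, so strike blue, brown, green from Ivy, Grace.
No further eliminations apply; Grace can still be any of red, white.

red, white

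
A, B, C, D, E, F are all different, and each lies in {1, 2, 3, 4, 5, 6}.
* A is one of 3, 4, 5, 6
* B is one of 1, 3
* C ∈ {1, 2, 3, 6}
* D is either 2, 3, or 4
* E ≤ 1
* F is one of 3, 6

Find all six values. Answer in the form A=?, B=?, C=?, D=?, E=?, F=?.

E has just one choice, so E = 1. Eliminate 1 elsewhere: B, C.
B must be 3 (only option left). Eliminate 3 elsewhere: A, C, D, F.
F must be 6 (only option left). Remove 6 from A, C.
C's domain is down to {2}, so C = 2. Strike 2 from D.
D has just one choice, so D = 4. Remove 4 from A.
A's domain is down to {5}, so A = 5.

A=5, B=3, C=2, D=4, E=1, F=6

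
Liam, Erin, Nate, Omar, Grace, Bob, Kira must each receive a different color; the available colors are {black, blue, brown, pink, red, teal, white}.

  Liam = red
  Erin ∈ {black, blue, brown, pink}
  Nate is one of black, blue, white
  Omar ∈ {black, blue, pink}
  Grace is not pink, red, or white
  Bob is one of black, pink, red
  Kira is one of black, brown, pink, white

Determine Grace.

teal

Liam's domain is down to {red}, so Liam = red. Eliminate red elsewhere: Bob.
The 6 still-open variables together cover exactly {black, blue, brown, pink, teal, white} — 6 values for 6 variables — and teal appears only in Grace's list, so Grace = teal.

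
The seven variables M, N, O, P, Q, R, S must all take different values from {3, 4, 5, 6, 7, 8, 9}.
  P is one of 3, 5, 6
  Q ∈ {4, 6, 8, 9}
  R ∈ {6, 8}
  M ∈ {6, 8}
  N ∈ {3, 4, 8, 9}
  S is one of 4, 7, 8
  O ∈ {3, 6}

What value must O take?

3

The 7 variables together cover exactly {3, 4, 5, 6, 7, 8, 9} — 7 values for 7 variables — and 5 appears only in P's list, so P = 5.
The 6 still-open variables together cover exactly {3, 4, 6, 7, 8, 9} — 6 values for 6 variables — and 7 appears only in S's list, so S = 7.
The 2 variables M and R are confined to {6, 8}, which locks those values in; drop them from N, O, Q.
So O = 3.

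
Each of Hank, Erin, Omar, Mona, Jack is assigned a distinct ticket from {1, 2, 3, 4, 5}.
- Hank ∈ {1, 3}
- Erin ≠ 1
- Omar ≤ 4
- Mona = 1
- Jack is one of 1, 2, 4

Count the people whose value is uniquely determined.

3

Mona must be 1 (only option left). So Hank, Omar, Jack can't be 1.
Hank's domain is down to {3}, so Hank = 3. So Erin, Omar can't be 3.
The 3 still-open variables draw from only 3 values {2, 4, 5}, so each is used; only Erin can be 5, hence Erin = 5.
Determined: Hank=3, Erin=5, Mona=1. The other people each still have more than one consistent value. That makes 3.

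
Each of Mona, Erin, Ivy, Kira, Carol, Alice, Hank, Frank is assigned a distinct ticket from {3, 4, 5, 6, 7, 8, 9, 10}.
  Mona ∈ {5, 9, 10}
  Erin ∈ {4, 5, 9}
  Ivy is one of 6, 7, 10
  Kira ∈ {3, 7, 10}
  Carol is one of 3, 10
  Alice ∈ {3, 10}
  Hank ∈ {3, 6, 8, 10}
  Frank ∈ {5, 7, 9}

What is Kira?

The 8 variables draw from only 8 values {3, 4, 5, 6, 7, 8, 9, 10}, so each is used; only Erin can be 4, hence Erin = 4.
Among the 7 still-open variables, 8 fits only Hank (and all 7 values in {3, 5, 6, 7, 8, 9, 10} must be used), so Hank = 8.
Among the 6 still-open variables, 6 fits only Ivy (and all 6 values in {3, 5, 6, 7, 9, 10} must be used), so Ivy = 6.
Carol and Alice share exactly the 2 values {3, 10}; by pigeonhole those values go to them, so strike 3, 10 from Mona, Kira.
So Kira = 7.

7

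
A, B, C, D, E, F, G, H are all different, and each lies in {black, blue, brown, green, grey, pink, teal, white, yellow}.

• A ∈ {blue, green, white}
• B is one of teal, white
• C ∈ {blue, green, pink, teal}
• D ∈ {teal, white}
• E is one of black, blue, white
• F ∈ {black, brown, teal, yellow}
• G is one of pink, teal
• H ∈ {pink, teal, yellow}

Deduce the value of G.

pink

The 8 variables draw from only 8 values {black, blue, brown, green, pink, teal, white, yellow}, so each is used; only F can be brown, hence F = brown.
Among the 7 still-open variables, black fits only E (and all 7 values in {black, blue, green, pink, teal, white, yellow} must be used), so E = black.
Among the 6 still-open variables, yellow fits only H (and all 6 values in {blue, green, pink, teal, white, yellow} must be used), so H = yellow.
B and D share exactly the 2 values {teal, white}; by pigeonhole those values go to them, so strike teal, white from A, C, G.
So G = pink.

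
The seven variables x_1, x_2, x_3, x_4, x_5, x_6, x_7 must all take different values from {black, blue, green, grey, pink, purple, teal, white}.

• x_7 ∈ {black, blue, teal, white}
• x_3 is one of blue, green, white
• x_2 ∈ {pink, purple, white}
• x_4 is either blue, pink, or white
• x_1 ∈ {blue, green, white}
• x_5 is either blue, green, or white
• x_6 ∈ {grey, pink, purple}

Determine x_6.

grey

x_1, x_3, x_5 between them cover only {blue, green, white} — a naked triple. Remove those values from x_2, x_4, x_7.
That leaves x_4 = pink. Strike pink from x_2, x_6.
That leaves x_2 = purple. Strike purple from x_6.
So x_6 = grey.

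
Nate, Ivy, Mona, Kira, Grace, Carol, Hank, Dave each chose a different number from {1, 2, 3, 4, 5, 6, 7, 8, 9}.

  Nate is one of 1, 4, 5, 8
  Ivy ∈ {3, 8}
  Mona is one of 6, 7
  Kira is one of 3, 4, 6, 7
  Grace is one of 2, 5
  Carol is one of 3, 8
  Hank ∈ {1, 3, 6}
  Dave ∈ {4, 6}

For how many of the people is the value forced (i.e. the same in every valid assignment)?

3

The 8 variables draw from only 8 values {1, 2, 3, 4, 5, 6, 7, 8}, so each is used; only Grace can be 2, hence Grace = 2.
The 7 still-open variables draw from only 7 values {1, 3, 4, 5, 6, 7, 8}, so each is used; only Nate can be 5, hence Nate = 5.
Among the 6 still-open variables, 1 fits only Hank (and all 6 values in {1, 3, 4, 6, 7, 8} must be used), so Hank = 1.
The 2 variables Ivy and Carol are confined to {3, 8}, which locks those values in; drop them from Kira.
Determined: Nate=5, Grace=2, Hank=1. The other people each still have more than one consistent value. That makes 3.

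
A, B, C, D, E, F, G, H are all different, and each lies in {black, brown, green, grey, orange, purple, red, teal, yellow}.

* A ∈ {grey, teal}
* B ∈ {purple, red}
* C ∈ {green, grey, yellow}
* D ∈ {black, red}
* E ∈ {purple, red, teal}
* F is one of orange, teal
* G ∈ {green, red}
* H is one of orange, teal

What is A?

The 8 variables together cover exactly {black, green, grey, orange, purple, red, teal, yellow} — 8 values for 8 variables — and black appears only in D's list, so D = black.
The 7 still-open variables draw from only 7 values {green, grey, orange, purple, red, teal, yellow}, so each is used; only C can be yellow, hence C = yellow.
Among the 6 still-open variables, green fits only G (and all 6 values in {green, grey, orange, purple, red, teal} must be used), so G = green.
Among the 5 still-open variables, grey fits only A (and all 5 values in {grey, orange, purple, red, teal} must be used), so A = grey.

grey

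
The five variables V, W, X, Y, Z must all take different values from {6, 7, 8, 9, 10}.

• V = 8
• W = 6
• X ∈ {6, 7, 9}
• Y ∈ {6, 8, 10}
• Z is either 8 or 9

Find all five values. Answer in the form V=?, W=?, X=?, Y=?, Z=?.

V=8, W=6, X=7, Y=10, Z=9

V has just one choice, so V = 8. Remove 8 from Y, Z.
W must be 6 (only option left). Eliminate 6 elsewhere: X, Y.
Y's domain is down to {10}, so Y = 10.
Z has just one choice, so Z = 9. Remove 9 from X.
That leaves X = 7.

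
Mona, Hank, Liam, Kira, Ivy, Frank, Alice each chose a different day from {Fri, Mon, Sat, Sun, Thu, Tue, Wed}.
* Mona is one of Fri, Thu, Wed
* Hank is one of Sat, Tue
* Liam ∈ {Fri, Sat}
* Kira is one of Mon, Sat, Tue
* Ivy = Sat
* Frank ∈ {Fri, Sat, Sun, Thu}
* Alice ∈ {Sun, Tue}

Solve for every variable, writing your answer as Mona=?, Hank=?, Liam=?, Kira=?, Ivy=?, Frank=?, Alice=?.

Ivy has just one choice, so Ivy = Sat. So Hank, Liam, Kira, Frank can't be Sat.
Hank must be Tue (only option left). Eliminate Tue elsewhere: Kira, Alice.
Liam has just one choice, so Liam = Fri. Remove Fri from Mona, Frank.
That leaves Kira = Mon.
Alice's domain is down to {Sun}, so Alice = Sun. Strike Sun from Frank.
Frank's domain is down to {Thu}, so Frank = Thu. Strike Thu from Mona.
That leaves Mona = Wed.

Mona=Wed, Hank=Tue, Liam=Fri, Kira=Mon, Ivy=Sat, Frank=Thu, Alice=Sun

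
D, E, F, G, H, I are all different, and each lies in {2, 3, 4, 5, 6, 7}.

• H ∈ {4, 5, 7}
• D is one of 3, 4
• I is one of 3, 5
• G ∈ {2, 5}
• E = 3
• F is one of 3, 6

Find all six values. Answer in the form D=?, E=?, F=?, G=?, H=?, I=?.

D=4, E=3, F=6, G=2, H=7, I=5

E has just one choice, so E = 3. Remove 3 from D, F, I.
That leaves F = 6.
I must be 5 (only option left). Strike 5 from G, H.
D's domain is down to {4}, so D = 4. Strike 4 from H.
G must be 2 (only option left).
H has just one choice, so H = 7.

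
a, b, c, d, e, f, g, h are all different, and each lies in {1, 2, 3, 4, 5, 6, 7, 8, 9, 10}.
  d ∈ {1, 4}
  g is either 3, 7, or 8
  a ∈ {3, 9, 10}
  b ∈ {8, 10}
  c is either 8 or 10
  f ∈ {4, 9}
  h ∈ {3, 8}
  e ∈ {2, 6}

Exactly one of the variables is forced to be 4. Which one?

The 2 variables b and c are confined to {8, 10}, which locks those values in; drop them from a, g, h.
That leaves h = 3. Strike 3 from a, g.
That leaves a = 9. So f can't be 9.
So 4 goes to f.

f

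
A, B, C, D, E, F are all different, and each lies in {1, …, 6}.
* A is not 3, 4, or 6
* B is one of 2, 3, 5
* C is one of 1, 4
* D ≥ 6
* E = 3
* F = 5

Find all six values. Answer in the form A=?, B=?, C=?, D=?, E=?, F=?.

D must be 6 (only option left).
That leaves E = 3. Remove 3 from B.
F must be 5 (only option left). Remove 5 from A, B.
That leaves B = 2. Eliminate 2 elsewhere: A.
A has just one choice, so A = 1. Strike 1 from C.
C's domain is down to {4}, so C = 4.

A=1, B=2, C=4, D=6, E=3, F=5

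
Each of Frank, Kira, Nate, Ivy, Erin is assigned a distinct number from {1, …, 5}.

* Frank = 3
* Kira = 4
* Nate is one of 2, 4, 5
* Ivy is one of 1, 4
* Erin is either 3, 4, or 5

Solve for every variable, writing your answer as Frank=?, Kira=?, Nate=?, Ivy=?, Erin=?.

Frank has just one choice, so Frank = 3. Remove 3 from Erin.
Kira must be 4 (only option left). Remove 4 from Nate, Ivy, Erin.
That leaves Ivy = 1.
Erin must be 5 (only option left). So Nate can't be 5.
Nate has just one choice, so Nate = 2.

Frank=3, Kira=4, Nate=2, Ivy=1, Erin=5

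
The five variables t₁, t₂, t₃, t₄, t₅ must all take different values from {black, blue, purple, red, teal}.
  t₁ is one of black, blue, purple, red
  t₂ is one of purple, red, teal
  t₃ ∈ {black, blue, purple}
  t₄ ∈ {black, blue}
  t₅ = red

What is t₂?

t₅ must be red (only option left). So t₁, t₂ can't be red.
The 4 still-open variables draw from only 4 values {black, blue, purple, teal}, so each is used; only t₂ can be teal, hence t₂ = teal.

teal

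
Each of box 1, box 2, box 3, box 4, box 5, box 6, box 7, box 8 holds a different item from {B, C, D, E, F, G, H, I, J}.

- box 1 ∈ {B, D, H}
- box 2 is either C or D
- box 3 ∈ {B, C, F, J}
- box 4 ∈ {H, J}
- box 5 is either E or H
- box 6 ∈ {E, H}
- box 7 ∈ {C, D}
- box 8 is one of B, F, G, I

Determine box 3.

The 2 variables box 2 and box 7 are confined to {C, D}, which locks those values in; drop them from box 1, box 3.
The 2 variables box 5 and box 6 are confined to {E, H}, which locks those values in; drop them from box 1, box 4.
box 1 must be B (only option left). Remove B from box 3, box 8.
box 4 has just one choice, so box 4 = J. So box 3 can't be J.
So box 3 = F.

F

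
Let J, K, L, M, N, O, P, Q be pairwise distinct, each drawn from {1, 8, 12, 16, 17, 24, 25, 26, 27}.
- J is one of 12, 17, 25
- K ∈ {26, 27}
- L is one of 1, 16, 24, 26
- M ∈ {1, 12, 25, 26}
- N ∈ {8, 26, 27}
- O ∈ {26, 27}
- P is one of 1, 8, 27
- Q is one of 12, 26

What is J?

17

The 2 variables K and O are confined to {26, 27}, which locks those values in; drop them from L, M, N, P, Q.
N has just one choice, so N = 8. Strike 8 from P.
P must be 1 (only option left). Eliminate 1 elsewhere: L, M.
That leaves Q = 12. Eliminate 12 elsewhere: J, M.
M's domain is down to {25}, so M = 25. Strike 25 from J.
So J = 17.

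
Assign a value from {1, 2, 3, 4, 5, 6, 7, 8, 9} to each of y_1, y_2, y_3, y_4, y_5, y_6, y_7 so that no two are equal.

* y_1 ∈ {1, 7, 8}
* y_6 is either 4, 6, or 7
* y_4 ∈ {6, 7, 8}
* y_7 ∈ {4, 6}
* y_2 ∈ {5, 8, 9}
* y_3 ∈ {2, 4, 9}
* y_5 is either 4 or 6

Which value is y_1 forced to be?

y_5 and y_7 share exactly the 2 values {4, 6}; by pigeonhole those values go to them, so strike 4, 6 from y_3, y_4, y_6.
That leaves y_6 = 7. Eliminate 7 elsewhere: y_1, y_4.
y_4 must be 8 (only option left). So y_1, y_2 can't be 8.
So y_1 = 1.

1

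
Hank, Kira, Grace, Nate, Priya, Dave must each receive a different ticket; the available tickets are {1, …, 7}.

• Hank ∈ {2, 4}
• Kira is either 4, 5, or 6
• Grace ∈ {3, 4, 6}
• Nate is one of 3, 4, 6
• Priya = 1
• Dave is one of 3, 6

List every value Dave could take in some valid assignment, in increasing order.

Priya must be 1 (only option left).
The 5 still-open variables together cover exactly {2, 3, 4, 5, 6} — 5 values for 5 variables — and 2 appears only in Hank's list, so Hank = 2.
Among the 4 still-open variables, 5 fits only Kira (and all 4 values in {3, 4, 5, 6} must be used), so Kira = 5.
No further eliminations apply; Dave can still be any of 3, 6.

3, 6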